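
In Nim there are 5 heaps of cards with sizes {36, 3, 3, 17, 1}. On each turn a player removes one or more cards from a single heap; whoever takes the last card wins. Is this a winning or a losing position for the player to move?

Winning position

Write each in binary and XOR column by column:
  100100  (36)
  000011  (3)
  000011  (3)
  010001  (17)
  000001  (1)
  ------
  110100  (52)
The nim-sum is 52 ≠ 0, so this is an N-position: the player to move can win.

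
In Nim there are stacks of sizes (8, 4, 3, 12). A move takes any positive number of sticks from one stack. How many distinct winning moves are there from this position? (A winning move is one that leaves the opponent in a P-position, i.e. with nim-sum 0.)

1

Write each in binary and XOR column by column:
  1000  (8)
  0100  (4)
  0011  (3)
  1100  (12)
  ----
  0011  (3)
The overall nim-sum is X = 3. A stack of size p has a winning move iff p XOR X < p (reduce it to p XOR X).
  8: 8 XOR 3 = 11 ≥ 8 — no move.
  4: 4 XOR 3 = 7 ≥ 4 — no move.
  3: 3 XOR 3 = 0 < 3 — winning move (to 0).
  12: 12 XOR 3 = 15 ≥ 12 — no move.
That gives 1 winning move.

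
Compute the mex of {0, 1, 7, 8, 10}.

2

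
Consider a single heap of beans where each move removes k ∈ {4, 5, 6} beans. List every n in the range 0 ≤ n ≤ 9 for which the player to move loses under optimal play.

0, 1, 2, 3

Grundy values for subtraction set {4, 5, 6}:
k:     0  1  2  3  4  5  6  7  8  9
g(k):  0  0  0  0  1  1  1  1  2  2
The P-positions (g = 0) in 0..9 are 0, 1, 2, 3.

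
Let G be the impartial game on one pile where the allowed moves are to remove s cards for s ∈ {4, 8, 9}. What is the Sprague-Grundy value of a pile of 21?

2

Compute g(0), g(1), … for moves {4, 8, 9}:
k:     0  1  2  3  4  5  6  7  8  9 10 11 12 13 14 15 16 17 18 19 20 21
g(k):  0  0  0  0  1  1  1  1  2  2  2  2  3  0  0  0  0  1  1  1  1  2
So g(21) = 2.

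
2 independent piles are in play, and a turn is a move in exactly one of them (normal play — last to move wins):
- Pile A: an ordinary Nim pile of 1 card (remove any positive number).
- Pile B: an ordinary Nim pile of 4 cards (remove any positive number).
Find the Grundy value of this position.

5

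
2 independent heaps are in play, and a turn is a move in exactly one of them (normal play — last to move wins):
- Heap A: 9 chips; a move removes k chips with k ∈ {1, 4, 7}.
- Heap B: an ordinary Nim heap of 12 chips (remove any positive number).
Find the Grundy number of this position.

Grundy values for heap A (subtraction set {1, 4, 7}):
k:     0  1  2  3  4  5  6  7  8  9
g(k):  0  1  0  1  2  0  1  2  0  1
So g(9) = 1.
Heap B is a plain Nim heap of size 12, so its Grundy value is 12.
By the Sprague-Grundy theorem, the Grundy value of a sum of independent games is the XOR of the component values.
Combined value = 1 ⊕ 12 = 13.

13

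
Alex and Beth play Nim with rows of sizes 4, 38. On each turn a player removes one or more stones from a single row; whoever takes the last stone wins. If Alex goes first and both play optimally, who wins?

Compute the nim-sum pairwise:
4 ^ 38 = 34
The nim-sum is 34 ≠ 0, so this is an N-position: the player to move can win; Alex has a winning move.

Alex wins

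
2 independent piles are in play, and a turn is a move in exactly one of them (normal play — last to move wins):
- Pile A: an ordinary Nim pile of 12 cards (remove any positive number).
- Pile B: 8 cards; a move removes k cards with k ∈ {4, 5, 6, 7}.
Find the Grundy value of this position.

14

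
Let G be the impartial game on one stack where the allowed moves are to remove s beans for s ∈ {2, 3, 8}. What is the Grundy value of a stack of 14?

2

Grundy values for subtraction set {2, 3, 8}:
k:     0  1  2  3  4  5  6  7  8  9 10 11 12 13 14
g(k):  0  0  1  1  2  0  0  1  1  2  0  0  1  1  2
So g(14) = 2.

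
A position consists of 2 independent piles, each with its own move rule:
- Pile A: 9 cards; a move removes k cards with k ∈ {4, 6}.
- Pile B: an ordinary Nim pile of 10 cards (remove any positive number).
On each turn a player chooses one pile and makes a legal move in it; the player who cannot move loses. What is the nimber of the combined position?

8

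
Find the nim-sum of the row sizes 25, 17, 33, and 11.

34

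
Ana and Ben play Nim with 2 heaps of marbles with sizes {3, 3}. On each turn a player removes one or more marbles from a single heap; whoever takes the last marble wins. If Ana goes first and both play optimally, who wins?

Ben wins

Nim-sum: 3 ⊕ 3 = 0.
The nim-sum is 0, so this is a P-position: the player to move is in a losing position under optimal play; Ana is about to move from it and so loses — Ben wins.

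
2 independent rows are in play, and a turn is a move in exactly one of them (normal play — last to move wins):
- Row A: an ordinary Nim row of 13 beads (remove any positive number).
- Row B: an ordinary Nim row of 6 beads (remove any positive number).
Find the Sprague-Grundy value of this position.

11

Row A is a plain Nim row of size 13, so its Grundy value is 13.
Row B is a plain Nim row of size 6, so its Grundy value is 6.
By the Sprague-Grundy theorem, the Grundy value of a sum of independent games is the XOR of the component values.
Combined value = 13 XOR 6 = 11.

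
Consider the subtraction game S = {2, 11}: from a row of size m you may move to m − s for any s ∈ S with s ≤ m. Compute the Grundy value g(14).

0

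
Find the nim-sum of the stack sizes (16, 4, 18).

6

Nim-sum: 16 ^ 4 ^ 18 = 6.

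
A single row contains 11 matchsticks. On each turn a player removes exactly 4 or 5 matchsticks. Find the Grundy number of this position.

0

Compute g(0), g(1), … for moves {4, 5}:
k:     0  1  2  3  4  5  6  7  8  9 10 11
g(k):  0  0  0  0  1  1  1  1  2  0  0  0
So g(11) = 0.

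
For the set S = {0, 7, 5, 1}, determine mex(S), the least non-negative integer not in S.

2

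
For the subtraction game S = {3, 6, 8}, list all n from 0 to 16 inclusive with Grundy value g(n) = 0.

Compute g(0), g(1), … for moves {3, 6, 8}:
k:     0  1  2  3  4  5  6  7  8  9 10 11 12 13 14 15 16
g(k):  0  0  0  1  1  1  2  2  2  3  3  0  0  0  1  1  1
The P-positions (g = 0) in 0..16 are 0, 1, 2, 11, 12, 13.

0, 1, 2, 11, 12, 13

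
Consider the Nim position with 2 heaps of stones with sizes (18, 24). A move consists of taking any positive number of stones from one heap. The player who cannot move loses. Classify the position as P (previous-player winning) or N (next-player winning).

Write each in binary and XOR column by column:
  10010  (18)
  11000  (24)
  -----
  01010  (10)
The nim-sum is 10 ≠ 0, so this is an N-position: the player to move can win.

N-position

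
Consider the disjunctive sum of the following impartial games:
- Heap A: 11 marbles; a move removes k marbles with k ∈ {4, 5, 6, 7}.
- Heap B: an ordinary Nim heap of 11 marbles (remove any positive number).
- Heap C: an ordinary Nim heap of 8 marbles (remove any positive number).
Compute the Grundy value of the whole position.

3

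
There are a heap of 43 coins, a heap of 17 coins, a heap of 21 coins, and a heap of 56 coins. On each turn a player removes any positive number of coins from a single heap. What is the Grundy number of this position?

23

Nim-sum: 43 ⊕ 17 ⊕ 21 ⊕ 56 = 23.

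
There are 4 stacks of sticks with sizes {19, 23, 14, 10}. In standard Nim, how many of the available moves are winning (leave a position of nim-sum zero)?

0

Nim-sum: 19 ⊕ 23 ⊕ 14 ⊕ 10 = 0.
The nim-sum is already 0, so every move leaves a nonzero nim-sum — there are no winning moves.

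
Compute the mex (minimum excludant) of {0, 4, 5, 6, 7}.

1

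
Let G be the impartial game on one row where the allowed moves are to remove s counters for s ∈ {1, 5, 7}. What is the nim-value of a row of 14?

0

Build the Grundy sequence with g(k) = mex{g(k−s) : s ∈ {1, 5, 7}, s ≤ k}:
g(0) = mex{} = 0
g(1) = mex{0} = 1
g(2) = mex{1} = 0
g(3) = mex{0} = 1
g(4) = mex{1} = 0
g(5) = mex{0} = 1
g(6) = mex{1} = 0
g(7) = mex{0} = 1
g(8) = mex{1} = 0
g(9) = mex{0} = 1
g(10) = mex{1} = 0
g(11) = mex{0} = 1
g(12) = mex{1} = 0
g(13) = mex{0} = 1
g(14) = mex{1} = 0
So g(14) = 0.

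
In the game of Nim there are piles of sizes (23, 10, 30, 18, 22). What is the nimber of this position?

Nim-sum: 23 XOR 10 XOR 30 XOR 18 XOR 22 = 7.

7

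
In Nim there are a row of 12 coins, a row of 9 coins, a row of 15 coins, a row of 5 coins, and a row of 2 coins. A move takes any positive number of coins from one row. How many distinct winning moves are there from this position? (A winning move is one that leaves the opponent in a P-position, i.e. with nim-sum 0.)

3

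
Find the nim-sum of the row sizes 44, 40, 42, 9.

Nim-sum: 44 ⊕ 40 ⊕ 42 ⊕ 9 = 39.

39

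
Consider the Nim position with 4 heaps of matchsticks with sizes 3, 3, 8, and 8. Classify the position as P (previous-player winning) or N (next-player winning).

P-position

Write each in binary and XOR column by column:
  0011  (3)
  0011  (3)
  1000  (8)
  1000  (8)
  ----
  0000  (0)
The nim-sum is 0, so this is a P-position: the player to move is in a losing position under optimal play.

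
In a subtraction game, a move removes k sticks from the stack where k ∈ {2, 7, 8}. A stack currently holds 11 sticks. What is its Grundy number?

3

Compute g(0), g(1), … for moves {2, 7, 8}:
g(0) = mex{} = 0
g(1) = mex{} = 0
g(2) = mex{0} = 1
g(3) = mex{0} = 1
g(4) = mex{1} = 0
g(5) = mex{1} = 0
g(6) = mex{0} = 1
g(7) = mex{0} = 1
g(8) = mex{0,1} = 2
g(9) = mex{0,1} = 2
g(10) = mex{1,2} = 0
g(11) = mex{0,1,2} = 3
So g(11) = 3.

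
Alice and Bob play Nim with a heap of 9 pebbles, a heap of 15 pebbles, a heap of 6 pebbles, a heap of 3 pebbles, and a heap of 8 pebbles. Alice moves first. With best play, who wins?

Alice wins

In binary:
  1001  (9)
  1111  (15)
  0110  (6)
  0011  (3)
  1000  (8)
  ----
  1011  (11)
The nim-sum is 11 ≠ 0, so this is an N-position: the player to move can win; Alice has a winning move.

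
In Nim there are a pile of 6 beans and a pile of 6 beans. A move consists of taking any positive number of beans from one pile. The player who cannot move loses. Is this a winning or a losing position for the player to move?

Compute the nim-sum pairwise:
6 ⊕ 6 = 0
The nim-sum is 0, so this is a P-position: the player to move is in a losing position under optimal play.

Losing position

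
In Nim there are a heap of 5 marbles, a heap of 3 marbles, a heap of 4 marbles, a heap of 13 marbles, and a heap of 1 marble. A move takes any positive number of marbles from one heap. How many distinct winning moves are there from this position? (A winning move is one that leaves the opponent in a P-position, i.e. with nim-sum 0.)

Nim-sum: 5 ^ 3 ^ 4 ^ 13 ^ 1 = 14.
The overall nim-sum is X = 14. A heap of size p has a winning move iff p XOR X < p (reduce it to p XOR X).
  5: 5 XOR 14 = 11 ≥ 5 — no move.
  3: 3 XOR 14 = 13 ≥ 3 — no move.
  4: 4 XOR 14 = 10 ≥ 4 — no move.
  13: 13 XOR 14 = 3 < 13 — winning move (to 3).
  1: 1 XOR 14 = 15 ≥ 1 — no move.
That gives 1 winning move.

1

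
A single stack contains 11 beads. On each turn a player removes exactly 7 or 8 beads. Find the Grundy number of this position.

Compute g(0), g(1), … for moves {7, 8}:
k:     0  1  2  3  4  5  6  7  8  9 10 11
g(k):  0  0  0  0  0  0  0  1  1  1  1  1
So g(11) = 1.

1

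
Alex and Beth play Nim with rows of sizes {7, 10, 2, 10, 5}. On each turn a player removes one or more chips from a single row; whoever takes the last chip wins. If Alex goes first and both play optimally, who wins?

Beth wins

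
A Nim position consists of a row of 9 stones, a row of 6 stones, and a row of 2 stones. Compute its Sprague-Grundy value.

13

Compute the nim-sum pairwise:
9 XOR 6 = 15
15 XOR 2 = 13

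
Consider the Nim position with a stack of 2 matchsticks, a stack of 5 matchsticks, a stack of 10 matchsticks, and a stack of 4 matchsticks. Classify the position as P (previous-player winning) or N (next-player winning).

Nim-sum: 2 ^ 5 ^ 10 ^ 4 = 9.
The nim-sum is 9 ≠ 0, so this is an N-position: the player to move can win.

N-position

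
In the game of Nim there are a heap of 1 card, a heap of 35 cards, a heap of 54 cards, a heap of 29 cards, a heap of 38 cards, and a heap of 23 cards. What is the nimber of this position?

Bitwise XOR of the heap sizes:
  000001  (1)
  100011  (35)
  110110  (54)
  011101  (29)
  100110  (38)
  010111  (23)
  ------
  111000  (56)

56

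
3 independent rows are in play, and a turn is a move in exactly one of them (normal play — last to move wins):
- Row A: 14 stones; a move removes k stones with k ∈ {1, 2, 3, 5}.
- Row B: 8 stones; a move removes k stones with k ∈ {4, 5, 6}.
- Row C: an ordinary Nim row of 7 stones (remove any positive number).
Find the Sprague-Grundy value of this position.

Build the Grundy sequence for row A with g(k) = mex{g(k−s) : s ∈ {1, 2, 3, 5}, s ≤ k}:
k:     0  1  2  3  4  5  6  7  8  9 10 11 12 13 14
g(k):  0  1  2  3  0  1  2  3  0  1  2  3  0  1  2
So g(14) = 2.
Grundy values for row B (subtraction set {4, 5, 6}):
k:     0  1  2  3  4  5  6  7  8
g(k):  0  0  0  0  1  1  1  1  2
So g(8) = 2.
Row C is a plain Nim row of size 7, so its Grundy value is 7.
By the Sprague-Grundy theorem, the Grundy value of a sum of independent games is the XOR of the component values.
Combined value = 2 ⊕ 2 ⊕ 7 = 7.

7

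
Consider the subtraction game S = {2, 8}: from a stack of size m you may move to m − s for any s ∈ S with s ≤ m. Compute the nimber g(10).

0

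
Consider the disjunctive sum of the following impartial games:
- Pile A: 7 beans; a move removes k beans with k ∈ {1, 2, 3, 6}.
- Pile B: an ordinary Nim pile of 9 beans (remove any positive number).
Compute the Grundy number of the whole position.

10

Build the Grundy sequence for pile A with g(k) = mex{g(k−s) : s ∈ {1, 2, 3, 6}, s ≤ k}:
g(0) = mex{} = 0
g(1) = mex{0} = 1
g(2) = mex{0,1} = 2
g(3) = mex{0,1,2} = 3
g(4) = mex{1,2,3} = 0
g(5) = mex{0,2,3} = 1
g(6) = mex{0,1,3} = 2
g(7) = mex{0,1,2} = 3
So g(7) = 3.
Pile B is a plain Nim pile of size 9, so its Grundy value is 9.
The value of a disjunctive sum is the nim-sum of the parts.
Combined value = 3 XOR 9 = 10.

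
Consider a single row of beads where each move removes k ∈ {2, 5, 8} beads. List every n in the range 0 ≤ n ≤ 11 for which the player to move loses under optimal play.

0, 1, 4, 7, 10, 11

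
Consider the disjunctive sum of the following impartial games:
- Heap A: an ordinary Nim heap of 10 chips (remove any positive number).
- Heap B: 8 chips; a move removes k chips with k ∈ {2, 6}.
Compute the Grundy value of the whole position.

10

Heap A is a plain Nim heap of size 10, so its Grundy value is 10.
For heap B, compute g(0), g(1), … with moves {2, 6}:
g(0) = mex{} = 0
g(1) = mex{} = 0
g(2) = mex{0} = 1
g(3) = mex{0} = 1
g(4) = mex{1} = 0
g(5) = mex{1} = 0
g(6) = mex{0} = 1
g(7) = mex{0} = 1
g(8) = mex{1} = 0
So g(8) = 0.
By the Sprague-Grundy theorem, the Grundy value of a sum of independent games is the XOR of the component values.
Combined value = 10 ⊕ 0 = 10.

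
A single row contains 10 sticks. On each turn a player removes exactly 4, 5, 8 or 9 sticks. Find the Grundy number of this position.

Grundy values for subtraction set {4, 5, 8, 9}:
k:     0  1  2  3  4  5  6  7  8  9 10
g(k):  0  0  0  0  1  1  1  1  2  2  2
So g(10) = 2.

2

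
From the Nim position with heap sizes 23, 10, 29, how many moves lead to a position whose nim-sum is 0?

0

Nim-sum: 23 ⊕ 10 ⊕ 29 = 0.
The nim-sum is already 0, so every move leaves a nonzero nim-sum — there are no winning moves.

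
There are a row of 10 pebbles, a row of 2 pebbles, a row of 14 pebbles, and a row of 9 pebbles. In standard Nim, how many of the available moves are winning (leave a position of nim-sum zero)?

Bitwise XOR of the heap sizes:
  1010  (10)
  0010  (2)
  1110  (14)
  1001  (9)
  ----
  1111  (15)
The overall nim-sum is X = 15. A row of size p has a winning move iff p XOR X < p (reduce it to p XOR X).
  10: 10 XOR 15 = 5 < 10 — winning move (to 5).
  2: 2 XOR 15 = 13 ≥ 2 — no move.
  14: 14 XOR 15 = 1 < 14 — winning move (to 1).
  9: 9 XOR 15 = 6 < 9 — winning move (to 6).
That gives 3 winning moves.

3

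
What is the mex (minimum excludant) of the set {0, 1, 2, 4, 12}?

The values 0, 1, 2 are all present; 3 is the first non-negative integer missing from the set.

3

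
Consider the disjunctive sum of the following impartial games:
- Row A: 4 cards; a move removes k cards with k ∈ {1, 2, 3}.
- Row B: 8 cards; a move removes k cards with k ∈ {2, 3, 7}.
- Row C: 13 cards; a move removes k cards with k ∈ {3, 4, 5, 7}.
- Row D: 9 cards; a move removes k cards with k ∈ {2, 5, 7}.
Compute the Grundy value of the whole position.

Build the Grundy sequence for row A with g(k) = mex{g(k−s) : s ∈ {1, 2, 3}, s ≤ k}:
k:     0  1  2  3  4
g(k):  0  1  2  3  0
So g(4) = 0.
Build the Grundy sequence for row B with g(k) = mex{g(k−s) : s ∈ {2, 3, 7}, s ≤ k}:
g(0) = mex{} = 0
g(1) = mex{} = 0
g(2) = mex{0} = 1
g(3) = mex{0} = 1
g(4) = mex{0,1} = 2
g(5) = mex{1} = 0
g(6) = mex{1,2} = 0
g(7) = mex{0,2} = 1
g(8) = mex{0} = 1
So g(8) = 1.
Grundy values for row C (subtraction set {3, 4, 5, 7}):
k:     0  1  2  3  4  5  6  7  8  9 10 11 12 13
g(k):  0  0  0  1  1  1  2  2  2  3  0  0  0  1
So g(13) = 1.
Build the Grundy sequence for row D with g(k) = mex{g(k−s) : s ∈ {2, 5, 7}, s ≤ k}:
k:     0  1  2  3  4  5  6  7  8  9
g(k):  0  0  1  1  0  2  1  3  2  2
So g(9) = 2.
By the Sprague-Grundy theorem, the Grundy value of a sum of independent games is the XOR of the component values.
Combined value = 0 XOR 1 XOR 1 XOR 2 = 2.

2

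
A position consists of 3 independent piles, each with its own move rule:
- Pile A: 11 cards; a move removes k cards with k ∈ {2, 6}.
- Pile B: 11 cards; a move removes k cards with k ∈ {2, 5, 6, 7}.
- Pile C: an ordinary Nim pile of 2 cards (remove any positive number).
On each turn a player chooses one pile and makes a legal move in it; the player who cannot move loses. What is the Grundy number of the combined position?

Build the Grundy sequence for pile A with g(k) = mex{g(k−s) : s ∈ {2, 6}, s ≤ k}:
g(0) = mex{} = 0
g(1) = mex{} = 0
g(2) = mex{0} = 1
g(3) = mex{0} = 1
g(4) = mex{1} = 0
g(5) = mex{1} = 0
g(6) = mex{0} = 1
g(7) = mex{0} = 1
g(8) = mex{1} = 0
g(9) = mex{1} = 0
g(10) = mex{0} = 1
g(11) = mex{0} = 1
So g(11) = 1.
For pile B, compute g(0), g(1), … with moves {2, 5, 6, 7}:
g(0) = mex{} = 0
g(1) = mex{} = 0
g(2) = mex{0} = 1
g(3) = mex{0} = 1
g(4) = mex{1} = 0
g(5) = mex{0,1} = 2
g(6) = mex{0} = 1
g(7) = mex{0,1,2} = 3
g(8) = mex{0,1} = 2
g(9) = mex{0,1,3} = 2
g(10) = mex{0,1,2} = 3
g(11) = mex{0,1,2} = 3
So g(11) = 3.
Pile C is a plain Nim pile of size 2, so its Grundy value is 2.
The value of a disjunctive sum is the nim-sum of the parts.
Combined value = 1 ⊕ 3 ⊕ 2 = 0.

0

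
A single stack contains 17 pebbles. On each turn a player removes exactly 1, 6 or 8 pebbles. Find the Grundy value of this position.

1

Grundy values for subtraction set {1, 6, 8}:
k:     0  1  2  3  4  5  6  7  8  9 10 11 12 13 14 15 16 17
g(k):  0  1  0  1  0  1  2  0  1  0  1  0  1  2  0  1  0  1
So g(17) = 1.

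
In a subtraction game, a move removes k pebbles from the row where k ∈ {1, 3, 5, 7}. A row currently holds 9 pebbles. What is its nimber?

1

Grundy values for subtraction set {1, 3, 5, 7}:
g(0) = mex{} = 0
g(1) = mex{0} = 1
g(2) = mex{1} = 0
g(3) = mex{0} = 1
g(4) = mex{1} = 0
g(5) = mex{0} = 1
g(6) = mex{1} = 0
g(7) = mex{0} = 1
g(8) = mex{1} = 0
g(9) = mex{0} = 1
So g(9) = 1.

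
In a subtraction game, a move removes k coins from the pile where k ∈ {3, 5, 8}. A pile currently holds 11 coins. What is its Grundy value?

0

Compute g(0), g(1), … for moves {3, 5, 8}:
g(0) = mex{} = 0
g(1) = mex{} = 0
g(2) = mex{} = 0
g(3) = mex{0} = 1
g(4) = mex{0} = 1
g(5) = mex{0} = 1
g(6) = mex{0,1} = 2
g(7) = mex{0,1} = 2
g(8) = mex{0,1} = 2
g(9) = mex{0,1,2} = 3
g(10) = mex{0,1,2} = 3
g(11) = mex{1,2} = 0
So g(11) = 0.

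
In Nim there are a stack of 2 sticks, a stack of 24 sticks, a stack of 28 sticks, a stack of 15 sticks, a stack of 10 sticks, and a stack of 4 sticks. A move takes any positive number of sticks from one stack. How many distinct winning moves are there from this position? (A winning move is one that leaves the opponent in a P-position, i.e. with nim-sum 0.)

Nim-sum: 2 XOR 24 XOR 28 XOR 15 XOR 10 XOR 4 = 7.
The overall nim-sum is X = 7. A stack of size p has a winning move iff p XOR X < p (reduce it to p XOR X).
  2: 2 XOR 7 = 5 ≥ 2 — no move.
  24: 24 XOR 7 = 31 ≥ 24 — no move.
  28: 28 XOR 7 = 27 < 28 — winning move (to 27).
  15: 15 XOR 7 = 8 < 15 — winning move (to 8).
  10: 10 XOR 7 = 13 ≥ 10 — no move.
  4: 4 XOR 7 = 3 < 4 — winning move (to 3).
That gives 3 winning moves.

3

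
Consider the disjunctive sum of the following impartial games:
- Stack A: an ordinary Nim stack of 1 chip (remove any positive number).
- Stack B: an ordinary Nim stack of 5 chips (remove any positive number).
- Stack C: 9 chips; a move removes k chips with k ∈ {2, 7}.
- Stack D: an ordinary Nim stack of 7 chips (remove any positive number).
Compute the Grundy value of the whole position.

3

Stack A is a plain Nim stack of size 1, so its Grundy value is 1.
Stack B is a plain Nim stack of size 5, so its Grundy value is 5.
Grundy values for stack C (subtraction set {2, 7}):
k:     0  1  2  3  4  5  6  7  8  9
g(k):  0  0  1  1  0  0  1  1  2  0
So g(9) = 0.
Stack D is a plain Nim stack of size 7, so its Grundy value is 7.
The value of a disjunctive sum is the nim-sum of the parts.
Combined value = 1 ⊕ 5 ⊕ 0 ⊕ 7 = 3.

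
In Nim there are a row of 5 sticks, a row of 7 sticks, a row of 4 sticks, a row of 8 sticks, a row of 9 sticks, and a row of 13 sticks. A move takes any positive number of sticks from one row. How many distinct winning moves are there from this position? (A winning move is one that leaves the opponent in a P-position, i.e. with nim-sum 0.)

Compute the nim-sum pairwise:
5 XOR 7 = 2
2 XOR 4 = 6
6 XOR 8 = 14
14 XOR 9 = 7
7 XOR 13 = 10
The overall nim-sum is X = 10. A row of size p has a winning move iff p XOR X < p (reduce it to p XOR X).
  5: 5 XOR 10 = 15 ≥ 5 — no move.
  7: 7 XOR 10 = 13 ≥ 7 — no move.
  4: 4 XOR 10 = 14 ≥ 4 — no move.
  8: 8 XOR 10 = 2 < 8 — winning move (to 2).
  9: 9 XOR 10 = 3 < 9 — winning move (to 3).
  13: 13 XOR 10 = 7 < 13 — winning move (to 7).
That gives 3 winning moves.

3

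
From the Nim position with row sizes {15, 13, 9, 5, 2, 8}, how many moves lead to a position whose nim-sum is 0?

Compute the nim-sum pairwise:
15 ^ 13 = 2
2 ^ 9 = 11
11 ^ 5 = 14
14 ^ 2 = 12
12 ^ 8 = 4
The overall nim-sum is X = 4. A row of size p has a winning move iff p XOR X < p (reduce it to p XOR X).
  15: 15 XOR 4 = 11 < 15 — winning move (to 11).
  13: 13 XOR 4 = 9 < 13 — winning move (to 9).
  9: 9 XOR 4 = 13 ≥ 9 — no move.
  5: 5 XOR 4 = 1 < 5 — winning move (to 1).
  2: 2 XOR 4 = 6 ≥ 2 — no move.
  8: 8 XOR 4 = 12 ≥ 8 — no move.
That gives 3 winning moves.

3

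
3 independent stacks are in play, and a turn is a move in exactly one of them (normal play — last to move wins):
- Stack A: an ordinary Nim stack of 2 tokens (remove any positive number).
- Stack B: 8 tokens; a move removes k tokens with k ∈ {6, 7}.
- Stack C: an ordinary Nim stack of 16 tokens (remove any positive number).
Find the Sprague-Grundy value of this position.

Stack A is a plain Nim stack of size 2, so its Grundy value is 2.
For stack B, compute g(0), g(1), … with moves {6, 7}:
g(0) = mex{} = 0
g(1) = mex{} = 0
g(2) = mex{} = 0
g(3) = mex{} = 0
g(4) = mex{} = 0
g(5) = mex{} = 0
g(6) = mex{0} = 1
g(7) = mex{0} = 1
g(8) = mex{0} = 1
So g(8) = 1.
Stack C is a plain Nim stack of size 16, so its Grundy value is 16.
By the Sprague-Grundy theorem, the Grundy value of a sum of independent games is the XOR of the component values.
Combined value = 2 XOR 1 XOR 16 = 19.

19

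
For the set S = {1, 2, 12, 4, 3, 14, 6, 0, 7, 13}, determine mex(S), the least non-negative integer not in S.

The values 0, 1, 2, 3, 4 are all present; 5 is the first non-negative integer missing from the set.

5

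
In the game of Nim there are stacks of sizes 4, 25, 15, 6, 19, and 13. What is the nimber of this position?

10

Bitwise XOR of the heap sizes:
  00100  (4)
  11001  (25)
  01111  (15)
  00110  (6)
  10011  (19)
  01101  (13)
  -----
  01010  (10)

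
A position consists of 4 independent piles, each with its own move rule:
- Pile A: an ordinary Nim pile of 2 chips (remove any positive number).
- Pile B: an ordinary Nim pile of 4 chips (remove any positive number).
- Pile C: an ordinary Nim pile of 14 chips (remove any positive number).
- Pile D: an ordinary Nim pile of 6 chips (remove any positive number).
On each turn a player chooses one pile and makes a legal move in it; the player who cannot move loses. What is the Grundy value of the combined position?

14

Pile A is a plain Nim pile of size 2, so its Grundy value is 2.
Pile B is a plain Nim pile of size 4, so its Grundy value is 4.
Pile C is a plain Nim pile of size 14, so its Grundy value is 14.
Pile D is a plain Nim pile of size 6, so its Grundy value is 6.
The value of a disjunctive sum is the nim-sum of the parts.
Combined value = 2 ⊕ 4 ⊕ 14 ⊕ 6 = 14.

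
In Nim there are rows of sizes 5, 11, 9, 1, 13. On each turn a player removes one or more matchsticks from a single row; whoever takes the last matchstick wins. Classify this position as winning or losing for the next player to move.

Bitwise XOR of the heap sizes:
  0101  (5)
  1011  (11)
  1001  (9)
  0001  (1)
  1101  (13)
  ----
  1011  (11)
The nim-sum is 11 ≠ 0, so this is an N-position: the player to move can win.

Winning position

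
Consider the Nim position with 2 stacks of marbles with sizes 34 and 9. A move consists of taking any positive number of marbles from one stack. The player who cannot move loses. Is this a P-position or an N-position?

Nim-sum: 34 XOR 9 = 43.
The nim-sum is 43 ≠ 0, so this is an N-position: the player to move can win.

N-position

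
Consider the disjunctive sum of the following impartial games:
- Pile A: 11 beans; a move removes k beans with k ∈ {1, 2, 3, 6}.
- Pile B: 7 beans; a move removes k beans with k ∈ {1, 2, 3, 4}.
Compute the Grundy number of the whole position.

1

For pile A, compute g(0), g(1), … with moves {1, 2, 3, 6}:
g(0) = mex{} = 0
g(1) = mex{0} = 1
g(2) = mex{0,1} = 2
g(3) = mex{0,1,2} = 3
g(4) = mex{1,2,3} = 0
g(5) = mex{0,2,3} = 1
g(6) = mex{0,1,3} = 2
g(7) = mex{0,1,2} = 3
g(8) = mex{1,2,3} = 0
g(9) = mex{0,2,3} = 1
g(10) = mex{0,1,3} = 2
g(11) = mex{0,1,2} = 3
So g(11) = 3.
For pile B, compute g(0), g(1), … with moves {1, 2, 3, 4}:
k:     0  1  2  3  4  5  6  7
g(k):  0  1  2  3  4  0  1  2
So g(7) = 2.
The value of a disjunctive sum is the nim-sum of the parts.
Combined value = 3 XOR 2 = 1.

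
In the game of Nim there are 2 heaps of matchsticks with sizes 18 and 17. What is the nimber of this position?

3

Nim-sum: 18 XOR 17 = 3.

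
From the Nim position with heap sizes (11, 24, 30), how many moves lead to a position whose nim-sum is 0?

3

Compute the nim-sum pairwise:
11 XOR 24 = 19
19 XOR 30 = 13
The overall nim-sum is X = 13. A heap of size p has a winning move iff p XOR X < p (reduce it to p XOR X).
  11: 11 XOR 13 = 6 < 11 — winning move (to 6).
  24: 24 XOR 13 = 21 < 24 — winning move (to 21).
  30: 30 XOR 13 = 19 < 30 — winning move (to 19).
That gives 3 winning moves.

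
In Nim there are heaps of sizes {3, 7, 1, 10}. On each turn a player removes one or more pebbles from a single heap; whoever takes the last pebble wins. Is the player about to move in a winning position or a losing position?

Winning position

Write each in binary and XOR column by column:
  0011  (3)
  0111  (7)
  0001  (1)
  1010  (10)
  ----
  1111  (15)
The nim-sum is 15 ≠ 0, so this is an N-position: the player to move can win.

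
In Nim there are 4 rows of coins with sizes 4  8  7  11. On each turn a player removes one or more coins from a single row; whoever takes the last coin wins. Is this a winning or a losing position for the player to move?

Compute the nim-sum pairwise:
4 ⊕ 8 = 12
12 ⊕ 7 = 11
11 ⊕ 11 = 0
The nim-sum is 0, so this is a P-position: the player to move is in a losing position under optimal play.

Losing position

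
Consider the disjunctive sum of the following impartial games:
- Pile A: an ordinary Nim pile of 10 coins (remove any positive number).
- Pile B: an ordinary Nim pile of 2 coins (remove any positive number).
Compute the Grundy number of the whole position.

8

Pile A is a plain Nim pile of size 10, so its Grundy value is 10.
Pile B is a plain Nim pile of size 2, so its Grundy value is 2.
By the Sprague-Grundy theorem, the Grundy value of a sum of independent games is the XOR of the component values.
Combined value = 10 XOR 2 = 8.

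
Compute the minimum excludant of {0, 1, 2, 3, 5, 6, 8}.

4

The values 0, 1, 2, 3 are all present; 4 is the first non-negative integer missing from the set.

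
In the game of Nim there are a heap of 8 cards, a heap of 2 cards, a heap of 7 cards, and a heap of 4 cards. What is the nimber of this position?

9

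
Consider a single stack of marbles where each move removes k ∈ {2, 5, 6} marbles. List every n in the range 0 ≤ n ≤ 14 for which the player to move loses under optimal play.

0, 1, 4, 8, 11, 12

Build the Grundy sequence with g(k) = mex{g(k−s) : s ∈ {2, 5, 6}, s ≤ k}:
k:     0  1  2  3  4  5  6  7  8  9 10 11 12 13 14
g(k):  0  0  1  1  0  2  1  3  0  2  1  0  0  1  1
The P-positions (g = 0) in 0..14 are 0, 1, 4, 8, 11, 12.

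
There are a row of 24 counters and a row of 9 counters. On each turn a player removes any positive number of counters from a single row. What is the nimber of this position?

17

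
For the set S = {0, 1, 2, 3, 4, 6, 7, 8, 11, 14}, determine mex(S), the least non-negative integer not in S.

5

The values 0, 1, 2, 3, 4 are all present; 5 is the first non-negative integer missing from the set.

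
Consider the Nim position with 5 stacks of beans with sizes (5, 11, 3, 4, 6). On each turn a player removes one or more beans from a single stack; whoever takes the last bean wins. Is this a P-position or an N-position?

Compute the nim-sum pairwise:
5 XOR 11 = 14
14 XOR 3 = 13
13 XOR 4 = 9
9 XOR 6 = 15
The nim-sum is 15 ≠ 0, so this is an N-position: the player to move can win.

N-position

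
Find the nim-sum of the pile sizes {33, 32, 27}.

Bitwise XOR of the heap sizes:
  100001  (33)
  100000  (32)
  011011  (27)
  ------
  011010  (26)

26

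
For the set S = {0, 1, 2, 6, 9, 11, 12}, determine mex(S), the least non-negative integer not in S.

The values 0, 1, 2 are all present; 3 is the first non-negative integer missing from the set.

3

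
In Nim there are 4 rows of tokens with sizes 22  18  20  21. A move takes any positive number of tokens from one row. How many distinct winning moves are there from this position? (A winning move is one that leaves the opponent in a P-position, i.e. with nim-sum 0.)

In binary:
  10110  (22)
  10010  (18)
  10100  (20)
  10101  (21)
  -----
  00101  (5)
The overall nim-sum is X = 5. A row of size p has a winning move iff p XOR X < p (reduce it to p XOR X).
  22: 22 XOR 5 = 19 < 22 — winning move (to 19).
  18: 18 XOR 5 = 23 ≥ 18 — no move.
  20: 20 XOR 5 = 17 < 20 — winning move (to 17).
  21: 21 XOR 5 = 16 < 21 — winning move (to 16).
That gives 3 winning moves.

3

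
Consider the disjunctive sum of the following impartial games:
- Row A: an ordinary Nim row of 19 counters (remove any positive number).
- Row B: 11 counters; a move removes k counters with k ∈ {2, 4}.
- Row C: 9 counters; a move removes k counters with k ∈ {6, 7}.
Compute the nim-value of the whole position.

16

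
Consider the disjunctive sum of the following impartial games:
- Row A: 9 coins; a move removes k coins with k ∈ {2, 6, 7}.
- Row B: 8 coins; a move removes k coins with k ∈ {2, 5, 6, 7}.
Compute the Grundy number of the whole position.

Build the Grundy sequence for row A with g(k) = mex{g(k−s) : s ∈ {2, 6, 7}, s ≤ k}:
g(0) = mex{} = 0
g(1) = mex{} = 0
g(2) = mex{0} = 1
g(3) = mex{0} = 1
g(4) = mex{1} = 0
g(5) = mex{1} = 0
g(6) = mex{0} = 1
g(7) = mex{0} = 1
g(8) = mex{0,1} = 2
g(9) = mex{1} = 0
So g(9) = 0.
Build the Grundy sequence for row B with g(k) = mex{g(k−s) : s ∈ {2, 5, 6, 7}, s ≤ k}:
g(0) = mex{} = 0
g(1) = mex{} = 0
g(2) = mex{0} = 1
g(3) = mex{0} = 1
g(4) = mex{1} = 0
g(5) = mex{0,1} = 2
g(6) = mex{0} = 1
g(7) = mex{0,1,2} = 3
g(8) = mex{0,1} = 2
So g(8) = 2.
The value of a disjunctive sum is the nim-sum of the parts.
Combined value = 0 ⊕ 2 = 2.

2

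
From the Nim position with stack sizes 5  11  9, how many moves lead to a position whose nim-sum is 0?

Compute the nim-sum pairwise:
5 XOR 11 = 14
14 XOR 9 = 7
The overall nim-sum is X = 7. A stack of size p has a winning move iff p XOR X < p (reduce it to p XOR X).
  5: 5 XOR 7 = 2 < 5 — winning move (to 2).
  11: 11 XOR 7 = 12 ≥ 11 — no move.
  9: 9 XOR 7 = 14 ≥ 9 — no move.
That gives 1 winning move.

1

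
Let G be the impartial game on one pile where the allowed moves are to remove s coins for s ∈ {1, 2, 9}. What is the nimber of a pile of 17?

Grundy values for subtraction set {1, 2, 9}:
k:     0  1  2  3  4  5  6  7  8  9 10 11 12 13 14 15 16 17
g(k):  0  1  2  0  1  2  0  1  2  3  0  1  2  0  1  2  0  1
So g(17) = 1.

1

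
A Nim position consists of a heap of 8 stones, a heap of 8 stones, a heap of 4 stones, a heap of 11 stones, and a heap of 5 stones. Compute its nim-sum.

Nim-sum: 8 XOR 8 XOR 4 XOR 11 XOR 5 = 10.

10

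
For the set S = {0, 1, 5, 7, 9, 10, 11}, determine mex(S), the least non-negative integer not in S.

2

The values 0, 1 are all present; 2 is the first non-negative integer missing from the set.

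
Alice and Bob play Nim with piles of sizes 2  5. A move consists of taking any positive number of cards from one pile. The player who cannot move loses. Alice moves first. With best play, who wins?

Nim-sum: 2 XOR 5 = 7.
The nim-sum is 7 ≠ 0, so this is an N-position: the player to move can win; Alice has a winning move.

Alice wins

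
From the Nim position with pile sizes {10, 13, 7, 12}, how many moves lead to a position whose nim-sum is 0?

Compute the nim-sum pairwise:
10 ⊕ 13 = 7
7 ⊕ 7 = 0
0 ⊕ 12 = 12
The overall nim-sum is X = 12. A pile of size p has a winning move iff p XOR X < p (reduce it to p XOR X).
  10: 10 XOR 12 = 6 < 10 — winning move (to 6).
  13: 13 XOR 12 = 1 < 13 — winning move (to 1).
  7: 7 XOR 12 = 11 ≥ 7 — no move.
  12: 12 XOR 12 = 0 < 12 — winning move (to 0).
That gives 3 winning moves.

3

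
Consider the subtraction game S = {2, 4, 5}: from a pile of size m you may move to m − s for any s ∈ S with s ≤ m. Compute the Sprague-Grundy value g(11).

Build the Grundy sequence with g(k) = mex{g(k−s) : s ∈ {2, 4, 5}, s ≤ k}:
k:     0  1  2  3  4  5  6  7  8  9 10 11
g(k):  0  0  1  1  2  2  3  0  0  1  1  2
So g(11) = 2.

2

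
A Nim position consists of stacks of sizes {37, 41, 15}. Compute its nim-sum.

Bitwise XOR of the heap sizes:
  100101  (37)
  101001  (41)
  001111  (15)
  ------
  000011  (3)

3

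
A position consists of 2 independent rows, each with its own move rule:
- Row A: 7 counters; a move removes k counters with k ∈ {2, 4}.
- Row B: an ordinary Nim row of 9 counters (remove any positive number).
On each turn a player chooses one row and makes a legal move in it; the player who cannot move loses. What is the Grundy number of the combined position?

9

Grundy values for row A (subtraction set {2, 4}):
k:     0  1  2  3  4  5  6  7
g(k):  0  0  1  1  2  2  0  0
So g(7) = 0.
Row B is a plain Nim row of size 9, so its Grundy value is 9.
The value of a disjunctive sum is the nim-sum of the parts.
Combined value = 0 ⊕ 9 = 9.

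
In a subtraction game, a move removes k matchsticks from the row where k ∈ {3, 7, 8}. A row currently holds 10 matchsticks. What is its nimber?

3

Compute g(0), g(1), … for moves {3, 7, 8}:
g(0) = mex{} = 0
g(1) = mex{} = 0
g(2) = mex{} = 0
g(3) = mex{0} = 1
g(4) = mex{0} = 1
g(5) = mex{0} = 1
g(6) = mex{1} = 0
g(7) = mex{0,1} = 2
g(8) = mex{0,1} = 2
g(9) = mex{0} = 1
g(10) = mex{0,1,2} = 3
So g(10) = 3.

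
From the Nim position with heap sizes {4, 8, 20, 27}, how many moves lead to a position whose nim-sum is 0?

Nim-sum: 4 ⊕ 8 ⊕ 20 ⊕ 27 = 3.
The overall nim-sum is X = 3. A heap of size p has a winning move iff p XOR X < p (reduce it to p XOR X).
  4: 4 XOR 3 = 7 ≥ 4 — no move.
  8: 8 XOR 3 = 11 ≥ 8 — no move.
  20: 20 XOR 3 = 23 ≥ 20 — no move.
  27: 27 XOR 3 = 24 < 27 — winning move (to 24).
That gives 1 winning move.

1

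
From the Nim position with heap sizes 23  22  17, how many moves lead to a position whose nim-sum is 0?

3

Compute the nim-sum pairwise:
23 XOR 22 = 1
1 XOR 17 = 16
The overall nim-sum is X = 16. A heap of size p has a winning move iff p XOR X < p (reduce it to p XOR X).
  23: 23 XOR 16 = 7 < 23 — winning move (to 7).
  22: 22 XOR 16 = 6 < 22 — winning move (to 6).
  17: 17 XOR 16 = 1 < 17 — winning move (to 1).
That gives 3 winning moves.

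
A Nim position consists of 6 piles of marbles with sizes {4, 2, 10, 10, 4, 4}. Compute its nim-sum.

6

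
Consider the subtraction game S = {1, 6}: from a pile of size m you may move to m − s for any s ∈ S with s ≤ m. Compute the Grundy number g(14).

Compute g(0), g(1), … for moves {1, 6}:
g(0) = mex{} = 0
g(1) = mex{0} = 1
g(2) = mex{1} = 0
g(3) = mex{0} = 1
g(4) = mex{1} = 0
g(5) = mex{0} = 1
g(6) = mex{0,1} = 2
g(7) = mex{1,2} = 0
g(8) = mex{0} = 1
g(9) = mex{1} = 0
g(10) = mex{0} = 1
g(11) = mex{1} = 0
g(12) = mex{0,2} = 1
g(13) = mex{0,1} = 2
g(14) = mex{1,2} = 0
So g(14) = 0.

0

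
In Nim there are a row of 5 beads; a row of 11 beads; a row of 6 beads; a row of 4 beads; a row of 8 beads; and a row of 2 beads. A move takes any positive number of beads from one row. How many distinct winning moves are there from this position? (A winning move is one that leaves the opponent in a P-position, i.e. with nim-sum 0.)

3

Nim-sum: 5 ^ 11 ^ 6 ^ 4 ^ 8 ^ 2 = 6.
The overall nim-sum is X = 6. A row of size p has a winning move iff p XOR X < p (reduce it to p XOR X).
  5: 5 XOR 6 = 3 < 5 — winning move (to 3).
  11: 11 XOR 6 = 13 ≥ 11 — no move.
  6: 6 XOR 6 = 0 < 6 — winning move (to 0).
  4: 4 XOR 6 = 2 < 4 — winning move (to 2).
  8: 8 XOR 6 = 14 ≥ 8 — no move.
  2: 2 XOR 6 = 4 ≥ 2 — no move.
That gives 3 winning moves.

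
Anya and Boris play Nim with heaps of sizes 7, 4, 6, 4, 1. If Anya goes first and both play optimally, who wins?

Boris wins

In binary:
  111  (7)
  100  (4)
  110  (6)
  100  (4)
  001  (1)
  ---
  000  (0)
The nim-sum is 0, so this is a P-position: the player to move is in a losing position under optimal play; Anya is about to move from it and so loses — Boris wins.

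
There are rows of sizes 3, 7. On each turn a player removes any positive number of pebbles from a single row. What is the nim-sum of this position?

Write each in binary and XOR column by column:
  011  (3)
  111  (7)
  ---
  100  (4)

4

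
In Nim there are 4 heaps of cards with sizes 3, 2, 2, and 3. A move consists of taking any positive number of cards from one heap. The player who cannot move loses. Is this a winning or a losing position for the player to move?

Losing position

Compute the nim-sum pairwise:
3 ⊕ 2 = 1
1 ⊕ 2 = 3
3 ⊕ 3 = 0
The nim-sum is 0, so this is a P-position: the player to move is in a losing position under optimal play.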